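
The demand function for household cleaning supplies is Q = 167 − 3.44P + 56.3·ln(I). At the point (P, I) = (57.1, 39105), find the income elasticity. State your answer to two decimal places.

At P = 57.1, I = 39105: Q = 565.893.
Holding P constant, ∂Q/∂I = 56.3/I = 0.00143971.
η_I = (∂Q/∂I)·(I/Q) = 0.00143971 × (39105/565.893) = 0.10.

0.10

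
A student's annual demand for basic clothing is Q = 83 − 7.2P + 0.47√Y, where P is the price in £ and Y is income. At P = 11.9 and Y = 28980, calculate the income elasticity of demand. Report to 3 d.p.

At P = 11.9, Y = 28980: Q = 77.331.
Holding P constant, ∂Q/∂Y = 0.47/(2√Y) = 0.00138044.
η_Y = (∂Q/∂Y)·(Y/Q) = 0.00138044 × (28980/77.331) = 0.517.

0.517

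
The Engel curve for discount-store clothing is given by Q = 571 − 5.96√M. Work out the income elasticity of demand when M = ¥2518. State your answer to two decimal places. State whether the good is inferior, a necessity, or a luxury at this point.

-0.55 (inferior good)

At M = 2518: Q = 271.929.
dQ/dM = -5.96/(2√M) = -0.0593866 at this income.
η = (dQ/dM)·(M/Q) = -0.0593866 × (2518/271.929) = -0.55.
Since η < 0, the good is an inferior good.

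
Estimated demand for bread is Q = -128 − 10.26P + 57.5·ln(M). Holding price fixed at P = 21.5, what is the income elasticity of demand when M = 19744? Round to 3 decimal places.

At P = 21.5, M = 19744: Q = 220.120.
Holding P constant, ∂Q/∂M = 57.5/M = 0.00291228.
η_M = (∂Q/∂M)·(M/Q) = 0.00291228 × (19744/220.120) = 0.261.

0.261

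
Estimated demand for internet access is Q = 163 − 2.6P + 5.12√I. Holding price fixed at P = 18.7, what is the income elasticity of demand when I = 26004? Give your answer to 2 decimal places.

0.44

At P = 18.7, I = 26004: Q = 940.019.
Holding P constant, ∂Q/∂I = 5.12/(2√I) = 0.0158752.
η_I = (∂Q/∂I)·(I/Q) = 0.0158752 × (26004/940.019) = 0.44.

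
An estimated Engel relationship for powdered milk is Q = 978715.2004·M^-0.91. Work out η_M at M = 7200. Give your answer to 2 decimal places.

For Q = A·M^β the income elasticity is constant and equal to β.
Here β = -0.91, so η = -0.91.

-0.91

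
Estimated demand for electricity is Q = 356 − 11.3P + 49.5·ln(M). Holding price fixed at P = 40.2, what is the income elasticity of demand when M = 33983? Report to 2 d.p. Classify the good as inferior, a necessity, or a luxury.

0.12 (necessity)

At P = 40.2, M = 33983: Q = 418.204.
Holding P constant, ∂Q/∂M = 49.5/M = 0.00145661.
η_M = (∂Q/∂M)·(M/Q) = 0.00145661 × (33983/418.204) = 0.12.
Since 0 < η < 1, this is a necessity.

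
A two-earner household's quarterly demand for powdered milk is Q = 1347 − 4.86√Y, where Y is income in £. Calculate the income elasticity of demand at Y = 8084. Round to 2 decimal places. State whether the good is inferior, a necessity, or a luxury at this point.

At Y = 8084: Q = 910.032.
dQ/dY = -4.86/(2√Y) = -0.0270267 at this income.
η = (dQ/dY)·(Y/Q) = -0.0270267 × (8084/910.032) = -0.24.
Since η < 0, the good is an inferior good.

-0.24 (inferior good)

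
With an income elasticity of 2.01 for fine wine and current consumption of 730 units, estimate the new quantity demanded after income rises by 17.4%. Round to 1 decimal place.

985.3

%ΔQ ≈ η × %ΔI = 2.01 × 17.4% = 34.974%.
New Q ≈ 730 × (1 + 0.34974) = 985.3.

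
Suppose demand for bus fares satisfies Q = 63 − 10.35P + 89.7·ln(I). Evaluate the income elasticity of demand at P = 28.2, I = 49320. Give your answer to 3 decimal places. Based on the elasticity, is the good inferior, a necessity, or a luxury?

At P = 28.2, I = 49320: Q = 740.436.
Holding P constant, ∂Q/∂I = 89.7/I = 0.00181873.
η_I = (∂Q/∂I)·(I/Q) = 0.00181873 × (49320/740.436) = 0.121.
Since 0 < η < 1, this is a necessity.

0.121 (necessity)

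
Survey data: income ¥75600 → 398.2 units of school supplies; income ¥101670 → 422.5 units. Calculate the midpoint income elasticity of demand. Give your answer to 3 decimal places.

0.201

ΔQ = 422.5 − 398.2 = 24.3; midpoint Q̄ = (398.2 + 422.5)/2 = 410.35.
ΔI = 101670 − 75600 = 26070; midpoint Ī = (75600 + 101670)/2 = 88635.
η = (ΔQ/Q̄) ÷ (ΔI/Ī) = (24.3/410.35) ÷ (26070/88635) = 0.201.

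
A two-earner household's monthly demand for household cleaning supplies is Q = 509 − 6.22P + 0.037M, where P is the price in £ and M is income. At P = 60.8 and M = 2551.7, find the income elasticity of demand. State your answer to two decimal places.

At P = 60.8, M = 2551.7: Q = 225.237.
Holding P constant, ∂Q/∂M = 0.037.
η_M = (∂Q/∂M)·(M/Q) = 0.037 × (2551.7/225.237) = 0.42.

0.42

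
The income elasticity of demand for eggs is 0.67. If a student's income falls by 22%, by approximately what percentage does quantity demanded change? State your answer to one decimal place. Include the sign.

-14.7%

%ΔQ ≈ η × %ΔI = 0.67 × (-22%) = -14.7%.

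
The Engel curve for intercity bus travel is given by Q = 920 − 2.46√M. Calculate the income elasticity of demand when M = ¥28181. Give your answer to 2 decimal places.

At M = 28181: Q = 507.035.
dQ/dM = -2.46/(2√M) = -0.00732701 at this income.
η = (dQ/dM)·(M/Q) = -0.00732701 × (28181/507.035) = -0.41.

-0.41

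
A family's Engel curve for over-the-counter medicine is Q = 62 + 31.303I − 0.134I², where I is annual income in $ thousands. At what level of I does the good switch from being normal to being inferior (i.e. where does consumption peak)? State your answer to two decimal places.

116.80

dQ/dI = 31.303 − 0.268I.
The good is inferior where dQ/dI < 0. Setting dQ/dI = 0 gives I = 31.303 / 0.268 = 116.80.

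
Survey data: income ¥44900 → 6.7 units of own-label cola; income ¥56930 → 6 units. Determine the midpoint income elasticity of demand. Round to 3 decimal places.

-0.467

ΔQ = 6 − 6.7 = -0.7; midpoint Q̄ = (6.7 + 6)/2 = 6.35.
ΔI = 56930 − 44900 = 12030; midpoint Ī = (44900 + 56930)/2 = 50915.
η = (ΔQ/Q̄) ÷ (ΔI/Ī) = (-0.7/6.35) ÷ (12030/50915) = -0.467.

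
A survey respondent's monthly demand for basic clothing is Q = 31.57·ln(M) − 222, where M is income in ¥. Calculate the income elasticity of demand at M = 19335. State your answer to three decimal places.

At M = 19335: Q = 89.586.
dQ/dM = 31.57/M = 0.00163279 at this income.
η = (dQ/dM)·(M/Q) = 0.00163279 × (19335/89.586) = 0.352.

0.352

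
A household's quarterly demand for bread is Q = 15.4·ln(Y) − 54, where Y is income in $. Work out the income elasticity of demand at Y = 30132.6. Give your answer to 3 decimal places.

0.147

At Y = 30132.6: Q = 104.826.
dQ/dY = 15.4/Y = 0.000511074 at this income.
η = (dQ/dY)·(Y/Q) = 0.000511074 × (30132.6/104.826) = 0.147.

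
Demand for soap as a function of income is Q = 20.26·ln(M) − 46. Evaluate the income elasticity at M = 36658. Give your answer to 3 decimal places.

0.121

At M = 36658: Q = 166.920.
dQ/dM = 20.26/M = 0.000552676 at this income.
η = (dQ/dM)·(M/Q) = 0.000552676 × (36658/166.920) = 0.121.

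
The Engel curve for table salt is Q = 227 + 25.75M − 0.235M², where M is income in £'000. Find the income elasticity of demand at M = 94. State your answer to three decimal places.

At M = 94: Q = 571.0400.
dQ/dM = 25.75 − 0.47M = -18.43000.
η = (dQ/dM)·(M/Q) = -18.43000 × (94/571.0400) = -3.034.

-3.034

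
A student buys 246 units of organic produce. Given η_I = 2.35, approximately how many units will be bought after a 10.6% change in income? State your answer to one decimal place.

%ΔQ ≈ η × %ΔI = 2.35 × 10.6% = 24.91%.
New Q ≈ 246 × (1 + 0.2491) = 307.3.

307.3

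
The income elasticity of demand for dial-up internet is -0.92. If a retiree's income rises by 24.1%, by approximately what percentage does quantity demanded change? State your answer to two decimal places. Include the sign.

%ΔQ ≈ η × %ΔI = -0.92 × 24.1% = -22.17%.

-22.17%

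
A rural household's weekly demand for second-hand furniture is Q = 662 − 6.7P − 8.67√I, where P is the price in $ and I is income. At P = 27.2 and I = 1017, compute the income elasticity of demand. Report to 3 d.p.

-0.680

At P = 27.2, I = 1017: Q = 203.270.
Holding P constant, ∂Q/∂I = -8.67/(2√I) = -0.135934.
η_I = (∂Q/∂I)·(I/Q) = -0.135934 × (1017/203.270) = -0.680.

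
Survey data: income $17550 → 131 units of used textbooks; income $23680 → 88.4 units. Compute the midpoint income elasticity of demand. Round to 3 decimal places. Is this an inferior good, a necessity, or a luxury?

-1.306 (inferior good)

ΔQ = 88.4 − 131 = -42.6; midpoint Q̄ = (131 + 88.4)/2 = 109.7.
ΔI = 23680 − 17550 = 6130; midpoint Ī = (17550 + 23680)/2 = 20615.
η = (ΔQ/Q̄) ÷ (ΔI/Ī) = (-42.6/109.7) ÷ (6130/20615) = -1.306.
η < 0 ⇒ inferior good.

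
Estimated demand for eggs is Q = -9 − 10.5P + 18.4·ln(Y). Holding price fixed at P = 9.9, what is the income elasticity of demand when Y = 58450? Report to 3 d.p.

0.207

At P = 9.9, Y = 58450: Q = 89.007.
Holding P constant, ∂Q/∂Y = 18.4/Y = 0.000314799.
η_Y = (∂Q/∂Y)·(Y/Q) = 0.000314799 × (58450/89.007) = 0.207.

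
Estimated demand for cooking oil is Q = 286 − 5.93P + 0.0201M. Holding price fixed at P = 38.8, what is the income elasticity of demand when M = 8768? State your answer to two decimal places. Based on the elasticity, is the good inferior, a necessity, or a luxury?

0.76 (necessity)

At P = 38.8, M = 8768: Q = 232.153.
Holding P constant, ∂Q/∂M = 0.0201.
η_M = (∂Q/∂M)·(M/Q) = 0.0201 × (8768/232.153) = 0.76.
Since 0 < η < 1, this is a necessity.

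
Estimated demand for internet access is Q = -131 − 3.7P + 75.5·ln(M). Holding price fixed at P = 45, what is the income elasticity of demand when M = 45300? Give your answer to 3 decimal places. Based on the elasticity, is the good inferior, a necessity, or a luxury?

At P = 45, M = 45300: Q = 511.940.
Holding P constant, ∂Q/∂M = 75.5/M = 0.00166667.
η_M = (∂Q/∂M)·(M/Q) = 0.00166667 × (45300/511.940) = 0.147.
Since 0 < η < 1, this is a necessity.

0.147 (necessity)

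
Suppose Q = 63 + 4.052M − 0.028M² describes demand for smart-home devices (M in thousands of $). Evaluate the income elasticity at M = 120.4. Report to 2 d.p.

-2.23

At M = 120.4: Q = 144.9683.
dQ/dM = 4.052 − 0.056M = -2.69040.
η = (dQ/dM)·(M/Q) = -2.69040 × (120.4/144.9683) = -2.23.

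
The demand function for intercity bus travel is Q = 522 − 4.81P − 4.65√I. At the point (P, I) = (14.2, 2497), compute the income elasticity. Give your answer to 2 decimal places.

At P = 14.2, I = 2497: Q = 221.338.
Holding P constant, ∂Q/∂I = -4.65/(2√I) = -0.0465279.
η_I = (∂Q/∂I)·(I/Q) = -0.0465279 × (2497/221.338) = -0.52.

-0.52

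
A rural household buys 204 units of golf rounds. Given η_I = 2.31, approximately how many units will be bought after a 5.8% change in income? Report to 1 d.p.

231.3

%ΔQ ≈ η × %ΔI = 2.31 × 5.8% = 13.398%.
New Q ≈ 204 × (1 + 0.13398) = 231.3.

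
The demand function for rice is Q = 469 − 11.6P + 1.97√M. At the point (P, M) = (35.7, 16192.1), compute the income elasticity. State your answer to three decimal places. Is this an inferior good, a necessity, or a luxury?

At P = 35.7, M = 16192.1: Q = 305.559.
Holding P constant, ∂Q/∂M = 1.97/(2√M) = 0.00774078.
η_M = (∂Q/∂M)·(M/Q) = 0.00774078 × (16192.1/305.559) = 0.410.
Since 0 < η < 1, this is a necessity.

0.410 (necessity)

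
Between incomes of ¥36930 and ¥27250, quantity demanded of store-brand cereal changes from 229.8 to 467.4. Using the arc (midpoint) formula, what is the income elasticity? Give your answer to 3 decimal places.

-2.260

ΔQ = 467.4 − 229.8 = 237.6; midpoint Q̄ = (229.8 + 467.4)/2 = 348.6.
ΔI = 27250 − 36930 = -9680; midpoint Ī = (36930 + 27250)/2 = 32090.
η = (ΔQ/Q̄) ÷ (ΔI/Ī) = (237.6/348.6) ÷ (-9680/32090) = -2.260.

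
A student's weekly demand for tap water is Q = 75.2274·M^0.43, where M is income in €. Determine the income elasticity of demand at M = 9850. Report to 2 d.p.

For Q = A·M^β the income elasticity is constant and equal to β.
Here β = 0.43, so η = 0.43.

0.43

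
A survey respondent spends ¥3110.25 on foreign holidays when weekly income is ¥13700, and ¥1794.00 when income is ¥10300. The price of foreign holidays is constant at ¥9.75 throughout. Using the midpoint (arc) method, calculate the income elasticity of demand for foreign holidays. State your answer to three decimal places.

1.895

With a constant price, Q₁ = 3110.25/9.75 = 319.000 and Q₂ = 1794.00/9.75 = 184.000 (equivalently, work directly with expenditure since P cancels).
Midpoint %ΔQ = (1794.00 − 3110.25)/2452.13 = -0.53678; midpoint %ΔI = (10300 − 13700)/12000 = -0.28333.
η = -0.53678 / -0.28333 = 1.895.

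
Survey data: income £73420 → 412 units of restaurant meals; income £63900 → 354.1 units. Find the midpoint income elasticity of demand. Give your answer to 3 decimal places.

ΔQ = 354.1 − 412 = -57.9; midpoint Q̄ = (412 + 354.1)/2 = 383.05.
ΔI = 63900 − 73420 = -9520; midpoint Ī = (73420 + 63900)/2 = 68660.
η = (ΔQ/Q̄) ÷ (ΔI/Ī) = (-57.9/383.05) ÷ (-9520/68660) = 1.090.

1.090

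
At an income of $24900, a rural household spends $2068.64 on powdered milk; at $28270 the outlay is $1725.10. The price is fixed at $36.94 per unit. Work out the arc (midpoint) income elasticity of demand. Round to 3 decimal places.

-1.429

With a constant price, Q₁ = 2068.64/36.94 = 56.000 and Q₂ = 1725.10/36.94 = 46.700 (equivalently, work directly with expenditure since P cancels).
Midpoint %ΔQ = (1725.10 − 2068.64)/1896.87 = -0.18111; midpoint %ΔI = (28270 − 24900)/26585 = 0.12676.
η = -0.18111 / 0.12676 = -1.429.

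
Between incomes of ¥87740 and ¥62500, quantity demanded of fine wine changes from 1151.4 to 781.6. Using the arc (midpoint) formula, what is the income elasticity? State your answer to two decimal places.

ΔQ = 781.6 − 1151.4 = -369.8; midpoint Q̄ = (1151.4 + 781.6)/2 = 966.5.
ΔI = 62500 − 87740 = -25240; midpoint Ī = (87740 + 62500)/2 = 75120.
η = (ΔQ/Q̄) ÷ (ΔI/Ī) = (-369.8/966.5) ÷ (-25240/75120) = 1.14.

1.14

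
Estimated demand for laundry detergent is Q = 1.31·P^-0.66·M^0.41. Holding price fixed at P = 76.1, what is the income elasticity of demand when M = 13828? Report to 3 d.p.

0.410

For a multiplicative demand Q = A·P^α·M^β, the income elasticity is β everywhere.
Here β = 0.41, so η = 0.410.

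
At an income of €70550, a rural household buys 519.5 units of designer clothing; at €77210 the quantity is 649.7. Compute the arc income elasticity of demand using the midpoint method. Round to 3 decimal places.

2.471

ΔQ = 649.7 − 519.5 = 130.2; midpoint Q̄ = (519.5 + 649.7)/2 = 584.6.
ΔI = 77210 − 70550 = 6660; midpoint Ī = (70550 + 77210)/2 = 73880.
η = (ΔQ/Q̄) ÷ (ΔI/Ī) = (130.2/584.6) ÷ (6660/73880) = 2.471.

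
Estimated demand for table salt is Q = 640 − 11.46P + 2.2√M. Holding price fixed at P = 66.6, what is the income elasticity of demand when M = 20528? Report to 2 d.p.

At P = 66.6, M = 20528: Q = 191.971.
Holding P constant, ∂Q/∂M = 2.2/(2√M) = 0.00767749.
η_M = (∂Q/∂M)·(M/Q) = 0.00767749 × (20528/191.971) = 0.82.

0.82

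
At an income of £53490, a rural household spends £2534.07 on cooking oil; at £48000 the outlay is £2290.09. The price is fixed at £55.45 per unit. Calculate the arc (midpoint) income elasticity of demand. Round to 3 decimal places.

With a constant price, Q₁ = 2534.07/55.45 = 45.700 and Q₂ = 2290.09/55.45 = 41.300 (equivalently, work directly with expenditure since P cancels).
Midpoint %ΔQ = (2290.09 − 2534.07)/2412.08 = -0.10115; midpoint %ΔI = (48000 − 53490)/50745 = -0.10819.
η = -0.10115 / -0.10819 = 0.935.

0.935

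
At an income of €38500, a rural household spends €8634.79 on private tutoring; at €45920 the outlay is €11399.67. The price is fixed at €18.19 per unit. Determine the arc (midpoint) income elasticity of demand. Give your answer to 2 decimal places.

With a constant price, Q₁ = 8634.79/18.19 = 474.700 and Q₂ = 11399.67/18.19 = 626.700 (equivalently, work directly with expenditure since P cancels).
Midpoint %ΔQ = (11399.67 − 8634.79)/10017.23 = 0.27601; midpoint %ΔI = (45920 − 38500)/42210 = 0.17579.
η = 0.27601 / 0.17579 = 1.57.

1.57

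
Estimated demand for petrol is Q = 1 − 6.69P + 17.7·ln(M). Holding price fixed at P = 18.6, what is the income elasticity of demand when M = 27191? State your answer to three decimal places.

At P = 18.6, M = 27191: Q = 57.294.
Holding P constant, ∂Q/∂M = 17.7/M = 0.000650951.
η_M = (∂Q/∂M)·(M/Q) = 0.000650951 × (27191/57.294) = 0.309.

0.309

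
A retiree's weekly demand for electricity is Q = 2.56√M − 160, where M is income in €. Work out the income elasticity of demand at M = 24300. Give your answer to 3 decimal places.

At M = 24300: Q = 239.065.
dQ/dM = 2.56/(2√M) = 0.0082112 at this income.
η = (dQ/dM)·(M/Q) = 0.0082112 × (24300/239.065) = 0.835.

0.835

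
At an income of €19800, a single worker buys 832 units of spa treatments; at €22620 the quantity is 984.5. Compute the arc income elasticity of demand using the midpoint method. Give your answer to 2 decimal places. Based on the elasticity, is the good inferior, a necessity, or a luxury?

1.26 (luxury)

ΔQ = 984.5 − 832 = 152.5; midpoint Q̄ = (832 + 984.5)/2 = 908.25.
ΔI = 22620 − 19800 = 2820; midpoint Ī = (19800 + 22620)/2 = 21210.
η = (ΔQ/Q̄) ÷ (ΔI/Ī) = (152.5/908.25) ÷ (2820/21210) = 1.26.
η > 1 ⇒ luxury.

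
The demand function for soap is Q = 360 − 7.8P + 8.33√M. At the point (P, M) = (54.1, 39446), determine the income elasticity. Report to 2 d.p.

At P = 54.1, M = 39446: Q = 1592.443.
Holding P constant, ∂Q/∂M = 8.33/(2√M) = 0.0209707.
η_M = (∂Q/∂M)·(M/Q) = 0.0209707 × (39446/1592.443) = 0.52.

0.52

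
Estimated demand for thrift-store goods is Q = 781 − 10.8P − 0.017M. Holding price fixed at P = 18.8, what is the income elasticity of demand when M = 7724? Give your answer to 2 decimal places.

At P = 18.8, M = 7724: Q = 446.652.
Holding P constant, ∂Q/∂M = −0.017.
η_M = (∂Q/∂M)·(M/Q) = -0.017 × (7724/446.652) = -0.29.

-0.29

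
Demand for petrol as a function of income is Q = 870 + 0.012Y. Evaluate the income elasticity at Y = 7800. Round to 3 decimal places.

At Y = 7800: Q = 963.600.
dQ/dY = 0.012.
η = (dQ/dY)·(Y/Q) = 0.012 × (7800/963.600) = 0.097.

0.097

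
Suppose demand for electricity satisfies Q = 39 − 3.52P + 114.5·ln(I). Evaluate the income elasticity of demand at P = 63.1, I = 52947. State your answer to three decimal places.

0.108

At P = 63.1, I = 52947: Q = 1062.310.
Holding P constant, ∂Q/∂I = 114.5/I = 0.00216254.
η_I = (∂Q/∂I)·(I/Q) = 0.00216254 × (52947/1062.310) = 0.108.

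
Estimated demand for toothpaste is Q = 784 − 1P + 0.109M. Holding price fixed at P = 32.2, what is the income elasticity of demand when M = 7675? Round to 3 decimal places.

0.527

At P = 32.2, M = 7675: Q = 1588.375.
Holding P constant, ∂Q/∂M = 0.109.
η_M = (∂Q/∂M)·(M/Q) = 0.109 × (7675/1588.375) = 0.527.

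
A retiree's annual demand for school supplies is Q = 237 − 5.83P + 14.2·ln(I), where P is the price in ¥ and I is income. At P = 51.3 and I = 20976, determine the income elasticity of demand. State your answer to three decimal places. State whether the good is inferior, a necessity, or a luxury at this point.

0.179 (necessity)

At P = 51.3, I = 20976: Q = 79.227.
Holding P constant, ∂Q/∂I = 14.2/I = 0.000676964.
η_I = (∂Q/∂I)·(I/Q) = 0.000676964 × (20976/79.227) = 0.179.
Since 0 < η < 1, this is a necessity.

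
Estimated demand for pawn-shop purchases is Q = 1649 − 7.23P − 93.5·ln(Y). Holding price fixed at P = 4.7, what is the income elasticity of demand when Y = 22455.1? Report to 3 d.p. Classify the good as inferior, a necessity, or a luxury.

-0.138 (inferior good)

At P = 4.7, Y = 22455.1: Q = 678.217.
Holding P constant, ∂Q/∂Y = -93.5/Y = -0.00416386.
η_Y = (∂Q/∂Y)·(Y/Q) = -0.00416386 × (22455.1/678.217) = -0.138.
Since η < 0, this is an inferior good.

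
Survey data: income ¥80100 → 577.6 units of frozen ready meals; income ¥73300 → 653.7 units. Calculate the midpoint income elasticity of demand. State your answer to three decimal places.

ΔQ = 653.7 − 577.6 = 76.1; midpoint Q̄ = (577.6 + 653.7)/2 = 615.65.
ΔI = 73300 − 80100 = -6800; midpoint Ī = (80100 + 73300)/2 = 76700.
η = (ΔQ/Q̄) ÷ (ΔI/Ī) = (76.1/615.65) ÷ (-6800/76700) = -1.394.

-1.394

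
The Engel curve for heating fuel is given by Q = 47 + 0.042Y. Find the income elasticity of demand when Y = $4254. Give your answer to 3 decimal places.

0.792

At Y = 4254: Q = 225.668.
dQ/dY = 0.042.
η = (dQ/dY)·(Y/Q) = 0.042 × (4254/225.668) = 0.792.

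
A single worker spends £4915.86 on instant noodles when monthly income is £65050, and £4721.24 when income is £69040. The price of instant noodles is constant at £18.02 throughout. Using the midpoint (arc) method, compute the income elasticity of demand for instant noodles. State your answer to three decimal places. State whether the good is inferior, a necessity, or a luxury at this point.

With a constant price, Q₁ = 4915.86/18.02 = 272.800 and Q₂ = 4721.24/18.02 = 262.000 (equivalently, work directly with expenditure since P cancels).
Midpoint %ΔQ = (4721.24 − 4915.86)/4818.55 = -0.04039; midpoint %ΔI = (69040 − 65050)/67045 = 0.05951.
η = -0.04039 / 0.05951 = -0.679.
η < 0 ⇒ inferior good.

-0.679 (inferior good)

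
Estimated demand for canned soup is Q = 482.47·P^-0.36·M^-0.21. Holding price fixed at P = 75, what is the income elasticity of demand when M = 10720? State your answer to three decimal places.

-0.210

For a multiplicative demand Q = A·P^α·M^β, the income elasticity is β everywhere.
Here β = -0.21, so η = -0.210.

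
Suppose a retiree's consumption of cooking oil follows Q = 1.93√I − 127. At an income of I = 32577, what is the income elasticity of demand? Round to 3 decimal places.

0.787

At I = 32577: Q = 221.348.
dQ/dI = 1.93/(2√I) = 0.00534653 at this income.
η = (dQ/dI)·(I/Q) = 0.00534653 × (32577/221.348) = 0.787.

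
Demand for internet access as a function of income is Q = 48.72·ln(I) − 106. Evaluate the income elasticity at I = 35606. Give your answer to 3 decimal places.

0.120

At I = 35606: Q = 404.599.
dQ/dI = 48.72/I = 0.00136831 at this income.
η = (dQ/dI)·(I/Q) = 0.00136831 × (35606/404.599) = 0.120.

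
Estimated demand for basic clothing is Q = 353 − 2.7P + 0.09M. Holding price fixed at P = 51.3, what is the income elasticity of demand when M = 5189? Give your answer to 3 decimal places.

At P = 51.3, M = 5189: Q = 681.500.
Holding P constant, ∂Q/∂M = 0.09.
η_M = (∂Q/∂M)·(M/Q) = 0.09 × (5189/681.500) = 0.685.

0.685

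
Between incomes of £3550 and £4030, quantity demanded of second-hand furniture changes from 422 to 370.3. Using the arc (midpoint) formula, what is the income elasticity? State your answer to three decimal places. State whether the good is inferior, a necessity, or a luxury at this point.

ΔQ = 370.3 − 422 = -51.7; midpoint Q̄ = (422 + 370.3)/2 = 396.15.
ΔI = 4030 − 3550 = 480; midpoint Ī = (3550 + 4030)/2 = 3790.
η = (ΔQ/Q̄) ÷ (ΔI/Ī) = (-51.7/396.15) ÷ (480/3790) = -1.030.
η < 0 ⇒ inferior good.

-1.030 (inferior good)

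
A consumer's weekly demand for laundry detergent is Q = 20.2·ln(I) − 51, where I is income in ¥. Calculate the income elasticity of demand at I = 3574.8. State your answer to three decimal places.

At I = 3574.8: Q = 114.270.
dQ/dI = 20.2/I = 0.00565067 at this income.
η = (dQ/dI)·(I/Q) = 0.00565067 × (3574.8/114.270) = 0.177.

0.177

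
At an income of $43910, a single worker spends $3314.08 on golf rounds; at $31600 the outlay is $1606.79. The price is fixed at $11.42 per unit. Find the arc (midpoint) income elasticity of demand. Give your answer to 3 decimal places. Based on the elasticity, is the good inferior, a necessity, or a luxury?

2.128 (luxury)

With a constant price, Q₁ = 3314.08/11.42 = 290.200 and Q₂ = 1606.79/11.42 = 140.700 (equivalently, work directly with expenditure since P cancels).
Midpoint %ΔQ = (1606.79 − 3314.08)/2460.44 = -0.69390; midpoint %ΔI = (31600 − 43910)/37755 = -0.32605.
η = -0.69390 / -0.32605 = 2.128.
η > 1 ⇒ luxury.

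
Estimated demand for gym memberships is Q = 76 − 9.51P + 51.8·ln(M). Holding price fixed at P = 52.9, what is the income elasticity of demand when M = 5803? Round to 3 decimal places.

At P = 52.9, M = 5803: Q = 21.827.
Holding P constant, ∂Q/∂M = 51.8/M = 0.00892642.
η_M = (∂Q/∂M)·(M/Q) = 0.00892642 × (5803/21.827) = 2.373.

2.373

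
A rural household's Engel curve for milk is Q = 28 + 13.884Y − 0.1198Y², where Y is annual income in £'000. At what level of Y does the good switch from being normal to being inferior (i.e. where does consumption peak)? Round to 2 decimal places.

dQ/dY = 13.884 − 0.2396Y.
The good is inferior where dQ/dY < 0. Setting dQ/dY = 0 gives Y = 13.884 / 0.2396 = 57.95.

57.95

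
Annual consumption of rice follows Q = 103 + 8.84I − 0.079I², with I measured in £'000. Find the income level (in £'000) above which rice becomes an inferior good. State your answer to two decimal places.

55.95

dQ/dI = 8.84 − 0.158I.
The good is inferior where dQ/dI < 0. Setting dQ/dI = 0 gives I = 8.84 / 0.158 = 55.95.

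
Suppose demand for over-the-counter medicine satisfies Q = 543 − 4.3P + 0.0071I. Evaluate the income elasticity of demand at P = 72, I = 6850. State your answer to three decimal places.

0.172

At P = 72, I = 6850: Q = 282.035.
Holding P constant, ∂Q/∂I = 0.0071.
η_I = (∂Q/∂I)·(I/Q) = 0.0071 × (6850/282.035) = 0.172.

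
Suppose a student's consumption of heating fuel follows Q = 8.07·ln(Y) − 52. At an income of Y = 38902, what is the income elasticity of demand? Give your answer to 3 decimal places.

0.242

At Y = 38902: Q = 33.290.
dQ/dY = 8.07/Y = 0.000207444 at this income.
η = (dQ/dY)·(Y/Q) = 0.000207444 × (38902/33.290) = 0.242.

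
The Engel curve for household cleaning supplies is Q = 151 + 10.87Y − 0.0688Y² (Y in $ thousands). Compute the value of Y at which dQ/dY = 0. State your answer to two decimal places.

79.00

dQ/dY = 10.87 − 0.1376Y.
The good is inferior where dQ/dY < 0. Setting dQ/dY = 0 gives Y = 10.87 / 0.1376 = 79.00.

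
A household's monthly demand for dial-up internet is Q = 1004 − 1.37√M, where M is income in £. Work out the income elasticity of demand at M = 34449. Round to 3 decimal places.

At M = 34449: Q = 749.722.
dQ/dM = -1.37/(2√M) = -0.00369064 at this income.
η = (dQ/dM)·(M/Q) = -0.00369064 × (34449/749.722) = -0.170.

-0.170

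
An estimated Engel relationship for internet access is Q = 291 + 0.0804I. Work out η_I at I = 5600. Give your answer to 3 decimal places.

At I = 5600: Q = 741.240.
dQ/dI = 0.0804.
η = (dQ/dI)·(I/Q) = 0.0804 × (5600/741.240) = 0.607.

0.607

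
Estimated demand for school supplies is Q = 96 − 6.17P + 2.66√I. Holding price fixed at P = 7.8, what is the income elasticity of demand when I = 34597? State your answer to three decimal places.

0.456

At P = 7.8, I = 34597: Q = 542.641.
Holding P constant, ∂Q/∂I = 2.66/(2√I) = 0.00715043.
η_I = (∂Q/∂I)·(I/Q) = 0.00715043 × (34597/542.641) = 0.456.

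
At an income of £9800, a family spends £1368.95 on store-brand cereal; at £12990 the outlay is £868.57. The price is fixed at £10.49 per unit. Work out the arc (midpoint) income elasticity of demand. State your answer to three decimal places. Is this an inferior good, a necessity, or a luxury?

-1.598 (inferior good)

With a constant price, Q₁ = 1368.95/10.49 = 130.500 and Q₂ = 868.57/10.49 = 82.800 (equivalently, work directly with expenditure since P cancels).
Midpoint %ΔQ = (868.57 − 1368.95)/1118.76 = -0.44726; midpoint %ΔI = (12990 − 9800)/11395 = 0.27995.
η = -0.44726 / 0.27995 = -1.598.
η < 0 ⇒ inferior good.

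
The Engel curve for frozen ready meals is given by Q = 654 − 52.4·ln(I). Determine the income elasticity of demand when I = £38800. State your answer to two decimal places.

-0.52

At I = 38800: Q = 100.332.
dQ/dI = -52.4/I = -0.00135052 at this income.
η = (dQ/dI)·(I/Q) = -0.00135052 × (38800/100.332) = -0.52.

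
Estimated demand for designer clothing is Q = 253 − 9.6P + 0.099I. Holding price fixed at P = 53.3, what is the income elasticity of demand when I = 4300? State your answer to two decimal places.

2.55

At P = 53.3, I = 4300: Q = 167.020.
Holding P constant, ∂Q/∂I = 0.099.
η_I = (∂Q/∂I)·(I/Q) = 0.099 × (4300/167.020) = 2.55.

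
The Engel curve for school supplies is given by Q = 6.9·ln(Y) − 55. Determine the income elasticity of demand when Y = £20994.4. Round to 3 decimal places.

At Y = 20994.4: Q = 13.669.
dQ/dY = 6.9/Y = 0.000328659 at this income.
η = (dQ/dY)·(Y/Q) = 0.000328659 × (20994.4/13.669) = 0.505.

0.505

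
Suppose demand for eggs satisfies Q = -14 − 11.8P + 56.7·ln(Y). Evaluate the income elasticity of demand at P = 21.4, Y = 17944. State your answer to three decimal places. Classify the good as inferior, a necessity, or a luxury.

At P = 21.4, Y = 17944: Q = 288.857.
Holding P constant, ∂Q/∂Y = 56.7/Y = 0.00315983.
η_Y = (∂Q/∂Y)·(Y/Q) = 0.00315983 × (17944/288.857) = 0.196.
Since 0 < η < 1, this is a necessity.

0.196 (necessity)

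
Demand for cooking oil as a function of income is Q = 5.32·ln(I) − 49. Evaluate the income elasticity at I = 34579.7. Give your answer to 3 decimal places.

At I = 34579.7: Q = 6.599.
dQ/dI = 5.32/I = 0.000153847 at this income.
η = (dQ/dI)·(I/Q) = 0.000153847 × (34579.7/6.599) = 0.806.

0.806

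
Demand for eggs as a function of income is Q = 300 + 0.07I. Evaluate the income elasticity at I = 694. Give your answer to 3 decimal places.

At I = 694: Q = 348.580.
dQ/dI = 0.07.
η = (dQ/dI)·(I/Q) = 0.07 × (694/348.580) = 0.139.

0.139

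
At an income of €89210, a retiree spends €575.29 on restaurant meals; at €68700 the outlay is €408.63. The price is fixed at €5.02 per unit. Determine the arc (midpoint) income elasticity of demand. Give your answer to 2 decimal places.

With a constant price, Q₁ = 575.29/5.02 = 114.600 and Q₂ = 408.63/5.02 = 81.400 (equivalently, work directly with expenditure since P cancels).
Midpoint %ΔQ = (408.63 − 575.29)/491.96 = -0.33877; midpoint %ΔI = (68700 − 89210)/78955 = -0.25977.
η = -0.33877 / -0.25977 = 1.30.

1.30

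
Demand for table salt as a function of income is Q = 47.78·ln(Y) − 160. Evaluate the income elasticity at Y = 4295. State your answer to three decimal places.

At Y = 4295: Q = 239.690.
dQ/dY = 47.78/Y = 0.0111246 at this income.
η = (dQ/dY)·(Y/Q) = 0.0111246 × (4295/239.690) = 0.199.

0.199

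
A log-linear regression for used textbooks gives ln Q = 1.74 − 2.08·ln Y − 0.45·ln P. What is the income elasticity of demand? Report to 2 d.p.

In a log-linear demand, the coefficient on ln Y is the income elasticity.
So η = -2.08.

-2.08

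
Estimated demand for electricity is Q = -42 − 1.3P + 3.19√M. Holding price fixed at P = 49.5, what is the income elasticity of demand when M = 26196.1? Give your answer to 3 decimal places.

At P = 49.5, M = 26196.1: Q = 409.958.
Holding P constant, ∂Q/∂M = 3.19/(2√M) = 0.00985468.
η_M = (∂Q/∂M)·(M/Q) = 0.00985468 × (26196.1/409.958) = 0.630.

0.630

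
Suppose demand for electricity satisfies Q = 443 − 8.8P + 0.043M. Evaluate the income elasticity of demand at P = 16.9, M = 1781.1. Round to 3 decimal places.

0.207

At P = 16.9, M = 1781.1: Q = 370.867.
Holding P constant, ∂Q/∂M = 0.043.
η_M = (∂Q/∂M)·(M/Q) = 0.043 × (1781.1/370.867) = 0.207.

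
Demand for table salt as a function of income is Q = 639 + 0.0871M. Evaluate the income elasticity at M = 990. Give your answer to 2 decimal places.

0.12

At M = 990: Q = 725.229.
dQ/dM = 0.0871.
η = (dQ/dM)·(M/Q) = 0.0871 × (990/725.229) = 0.12.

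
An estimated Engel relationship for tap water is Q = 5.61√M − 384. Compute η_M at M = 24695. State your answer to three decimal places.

0.886

At M = 24695: Q = 497.591.
dQ/dM = 5.61/(2√M) = 0.0178496 at this income.
η = (dQ/dM)·(M/Q) = 0.0178496 × (24695/497.591) = 0.886.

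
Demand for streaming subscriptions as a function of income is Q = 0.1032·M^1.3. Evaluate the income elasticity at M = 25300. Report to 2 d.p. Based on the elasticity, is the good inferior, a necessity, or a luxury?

For Q = A·M^β the income elasticity is constant and equal to β.
Here β = 1.3, so η = 1.30.
Since η > 1, the good is a luxury.

1.30 (luxury)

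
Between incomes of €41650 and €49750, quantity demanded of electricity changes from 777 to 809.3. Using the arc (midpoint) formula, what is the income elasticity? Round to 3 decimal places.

ΔQ = 809.3 − 777 = 32.3; midpoint Q̄ = (777 + 809.3)/2 = 793.15.
ΔI = 49750 − 41650 = 8100; midpoint Ī = (41650 + 49750)/2 = 45700.
η = (ΔQ/Q̄) ÷ (ΔI/Ī) = (32.3/793.15) ÷ (8100/45700) = 0.230.

0.230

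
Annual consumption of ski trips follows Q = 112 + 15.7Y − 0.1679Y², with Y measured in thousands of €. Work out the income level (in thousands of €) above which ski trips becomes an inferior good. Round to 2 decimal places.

dQ/dY = 15.7 − 0.3358Y.
The good is inferior where dQ/dY < 0. Setting dQ/dY = 0 gives Y = 15.7 / 0.3358 = 46.75.

46.75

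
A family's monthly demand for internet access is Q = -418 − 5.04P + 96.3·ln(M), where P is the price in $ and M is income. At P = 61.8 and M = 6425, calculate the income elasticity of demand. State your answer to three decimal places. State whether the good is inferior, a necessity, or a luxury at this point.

At P = 61.8, M = 6425: Q = 114.882.
Holding P constant, ∂Q/∂M = 96.3/M = 0.0149883.
η_M = (∂Q/∂M)·(M/Q) = 0.0149883 × (6425/114.882) = 0.838.
Since 0 < η < 1, this is a necessity.

0.838 (necessity)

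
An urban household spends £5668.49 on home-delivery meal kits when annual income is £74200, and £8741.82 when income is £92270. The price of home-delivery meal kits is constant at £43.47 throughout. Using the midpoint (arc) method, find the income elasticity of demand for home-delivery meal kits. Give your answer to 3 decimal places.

1.965

With a constant price, Q₁ = 5668.49/43.47 = 130.400 and Q₂ = 8741.82/43.47 = 201.100 (equivalently, work directly with expenditure since P cancels).
Midpoint %ΔQ = (8741.82 − 5668.49)/7205.16 = 0.42655; midpoint %ΔI = (92270 − 74200)/83235 = 0.21710.
η = 0.42655 / 0.21710 = 1.965.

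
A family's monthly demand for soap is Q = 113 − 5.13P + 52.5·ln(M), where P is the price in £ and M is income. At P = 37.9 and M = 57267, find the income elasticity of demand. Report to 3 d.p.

0.106

At P = 37.9, M = 57267: Q = 493.736.
Holding P constant, ∂Q/∂M = 52.5/M = 0.000916758.
η_M = (∂Q/∂M)·(M/Q) = 0.000916758 × (57267/493.736) = 0.106.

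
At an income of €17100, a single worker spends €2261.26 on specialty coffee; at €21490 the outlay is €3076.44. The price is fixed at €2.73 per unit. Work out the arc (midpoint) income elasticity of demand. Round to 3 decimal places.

1.342

With a constant price, Q₁ = 2261.26/2.73 = 828.300 and Q₂ = 3076.44/2.73 = 1126.901 (equivalently, work directly with expenditure since P cancels).
Midpoint %ΔQ = (3076.44 − 2261.26)/2668.85 = 0.30544; midpoint %ΔI = (21490 − 17100)/19295 = 0.22752.
η = 0.30544 / 0.22752 = 1.342.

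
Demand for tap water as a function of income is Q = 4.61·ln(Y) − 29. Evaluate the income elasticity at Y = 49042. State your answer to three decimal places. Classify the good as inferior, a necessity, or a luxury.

0.222 (necessity)

At Y = 49042: Q = 20.790.
dQ/dY = 4.61/Y = 0.0000940011 at this income.
η = (dQ/dY)·(Y/Q) = 0.0000940011 × (49042/20.790) = 0.222.
Since 0 < η < 1, the good is a necessity.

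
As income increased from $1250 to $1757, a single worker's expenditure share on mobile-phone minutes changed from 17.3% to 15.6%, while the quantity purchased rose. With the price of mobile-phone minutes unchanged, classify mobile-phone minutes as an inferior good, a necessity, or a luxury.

necessity

Quantity rises but the budget share falls as income rises, so 0 < η < 1.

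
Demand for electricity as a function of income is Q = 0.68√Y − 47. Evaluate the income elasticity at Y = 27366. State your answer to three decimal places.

At Y = 27366: Q = 65.490.
dQ/dY = 0.68/(2√Y) = 0.00205529 at this income.
η = (dQ/dY)·(Y/Q) = 0.00205529 × (27366/65.490) = 0.859.

0.859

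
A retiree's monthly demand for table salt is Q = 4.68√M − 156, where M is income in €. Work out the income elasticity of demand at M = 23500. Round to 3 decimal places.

0.639

At M = 23500: Q = 561.430.
dQ/dM = 4.68/(2√M) = 0.0152645 at this income.
η = (dQ/dM)·(M/Q) = 0.0152645 × (23500/561.430) = 0.639.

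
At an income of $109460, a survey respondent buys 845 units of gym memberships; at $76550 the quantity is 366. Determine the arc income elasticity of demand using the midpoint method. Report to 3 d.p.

ΔQ = 366 − 845 = -479; midpoint Q̄ = (845 + 366)/2 = 605.5.
ΔI = 76550 − 109460 = -32910; midpoint Ī = (109460 + 76550)/2 = 93005.
η = (ΔQ/Q̄) ÷ (ΔI/Ī) = (-479/605.5) ÷ (-32910/93005) = 2.236.

2.236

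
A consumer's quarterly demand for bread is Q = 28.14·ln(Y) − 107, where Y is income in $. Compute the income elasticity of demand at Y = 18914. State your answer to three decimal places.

At Y = 18914: Q = 170.113.
dQ/dY = 28.14/Y = 0.00148779 at this income.
η = (dQ/dY)·(Y/Q) = 0.00148779 × (18914/170.113) = 0.165.

0.165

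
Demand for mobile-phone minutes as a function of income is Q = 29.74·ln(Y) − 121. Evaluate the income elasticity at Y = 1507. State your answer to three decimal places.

0.308

At Y = 1507: Q = 96.634.
dQ/dY = 29.74/Y = 0.0197346 at this income.
η = (dQ/dY)·(Y/Q) = 0.0197346 × (1507/96.634) = 0.308.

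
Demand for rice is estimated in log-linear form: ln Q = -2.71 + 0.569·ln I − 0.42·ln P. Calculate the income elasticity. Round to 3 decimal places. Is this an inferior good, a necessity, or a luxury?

In a log-linear demand, the coefficient on ln I is the income elasticity.
So η = 0.569.
0 < η < 1 ⇒ necessity.

0.569 (necessity)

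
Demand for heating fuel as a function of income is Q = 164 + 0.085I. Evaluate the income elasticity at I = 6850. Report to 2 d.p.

0.78

At I = 6850: Q = 746.250.
dQ/dI = 0.085.
η = (dQ/dI)·(I/Q) = 0.085 × (6850/746.250) = 0.78.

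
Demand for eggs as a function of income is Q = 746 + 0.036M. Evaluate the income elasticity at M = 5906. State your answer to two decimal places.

0.22

At M = 5906: Q = 958.616.
dQ/dM = 0.036.
η = (dQ/dM)·(M/Q) = 0.036 × (5906/958.616) = 0.22.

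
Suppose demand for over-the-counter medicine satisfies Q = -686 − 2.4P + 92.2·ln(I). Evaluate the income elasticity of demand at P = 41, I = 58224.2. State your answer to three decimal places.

At P = 41, I = 58224.2: Q = 227.224.
Holding P constant, ∂Q/∂I = 92.2/I = 0.00158353.
η_I = (∂Q/∂I)·(I/Q) = 0.00158353 × (58224.2/227.224) = 0.406.

0.406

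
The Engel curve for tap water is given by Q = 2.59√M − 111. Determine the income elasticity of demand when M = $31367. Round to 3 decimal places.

At M = 31367: Q = 347.708.
dQ/dM = 2.59/(2√M) = 0.00731195 at this income.
η = (dQ/dM)·(M/Q) = 0.00731195 × (31367/347.708) = 0.660.

0.660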